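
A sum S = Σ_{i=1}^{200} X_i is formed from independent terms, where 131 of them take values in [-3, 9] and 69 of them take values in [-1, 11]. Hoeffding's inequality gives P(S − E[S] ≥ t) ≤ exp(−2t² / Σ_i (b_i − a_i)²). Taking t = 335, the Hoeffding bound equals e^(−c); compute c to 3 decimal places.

7.793

Σ(b_i − a_i)² = 131·12² + 69·12² = 28800.
c = 2t² / 28800 = 2·335² / 28800 = 7.7934.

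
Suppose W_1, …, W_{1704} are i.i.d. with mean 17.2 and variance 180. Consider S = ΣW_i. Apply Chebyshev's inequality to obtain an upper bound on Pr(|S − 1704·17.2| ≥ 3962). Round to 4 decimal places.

Var(S) = n·Var(W_i) = 1704·180 = 306720.
Chebyshev: Pr(|S − 1704·17.2| ≥ 3962) ≤ Var(S)/3962² = 306720/15697444 = 0.0195.

0.0195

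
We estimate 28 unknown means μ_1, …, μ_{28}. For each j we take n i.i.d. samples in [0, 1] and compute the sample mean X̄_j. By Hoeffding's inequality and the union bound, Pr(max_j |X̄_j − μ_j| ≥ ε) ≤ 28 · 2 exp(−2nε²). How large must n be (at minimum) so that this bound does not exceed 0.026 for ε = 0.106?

342

Need 2·28·exp(−2nε²) ≤ 0.026, i.e. exp(−2nε²) ≤ 0.026/56.
So 2nε² ≥ ln(56/0.026) = 7.675010.
Hence n ≥ 7.675010/(2·0.106²) = 341.537.
The smallest integer n is 342.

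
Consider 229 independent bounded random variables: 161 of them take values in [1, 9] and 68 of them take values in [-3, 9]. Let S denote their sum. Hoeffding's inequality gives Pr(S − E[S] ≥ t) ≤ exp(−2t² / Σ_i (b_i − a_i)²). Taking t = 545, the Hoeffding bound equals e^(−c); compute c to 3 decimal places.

Σ(b_i − a_i)² = 161·8² + 68·12² = 20096.
c = 2t² / 20096 = 2·545² / 20096 = 29.5606.

29.561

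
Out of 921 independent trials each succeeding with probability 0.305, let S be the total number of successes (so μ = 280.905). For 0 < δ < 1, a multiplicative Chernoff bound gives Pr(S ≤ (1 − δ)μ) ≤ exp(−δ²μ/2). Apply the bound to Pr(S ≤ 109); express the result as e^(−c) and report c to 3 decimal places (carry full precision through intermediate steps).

52.600

Write 109 = (1 − δ)μ, so δ = 1 − 109/280.905 = 0.6119685…
Then the exponent is δ²μ/2 = (μ − 109)²/(2μ) = 52.600219.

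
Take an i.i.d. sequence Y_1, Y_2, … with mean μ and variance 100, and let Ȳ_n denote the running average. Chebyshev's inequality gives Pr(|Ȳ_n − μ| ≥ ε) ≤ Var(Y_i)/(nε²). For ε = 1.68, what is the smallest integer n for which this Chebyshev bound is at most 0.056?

Require 100/(n·1.68²) ≤ 0.056, i.e. n ≥ 100/(0.056·1.68²) = 632.694.
The smallest integer n is 633.

633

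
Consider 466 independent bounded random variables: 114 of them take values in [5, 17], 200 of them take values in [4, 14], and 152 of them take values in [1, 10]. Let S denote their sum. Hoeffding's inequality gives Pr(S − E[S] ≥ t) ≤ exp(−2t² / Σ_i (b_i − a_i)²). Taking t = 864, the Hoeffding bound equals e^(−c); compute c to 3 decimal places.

30.639

Σ(b_i − a_i)² = 114·12² + 200·10² + 152·9² = 48728.
c = 2t² / 48728 = 2·864² / 48728 = 30.6393.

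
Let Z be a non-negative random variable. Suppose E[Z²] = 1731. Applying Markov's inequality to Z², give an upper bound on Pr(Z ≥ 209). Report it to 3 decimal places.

0.040

Since Z ≥ 0, the event {Z ≥ 209} is the same as {Z² ≥ 43681}.
Markov's inequality applied to Z² gives Pr(Z² ≥ 43681) ≤ E[Z²]/43681 = 1731/43681 = 0.0396.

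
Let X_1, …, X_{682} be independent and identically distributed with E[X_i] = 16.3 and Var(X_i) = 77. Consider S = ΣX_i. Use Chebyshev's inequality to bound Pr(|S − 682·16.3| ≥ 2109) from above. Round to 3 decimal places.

0.012

Var(S) = n·Var(X_i) = 682·77 = 52514.
Chebyshev: Pr(|S − 682·16.3| ≥ 2109) ≤ Var(S)/2109² = 52514/4447881 = 0.0118.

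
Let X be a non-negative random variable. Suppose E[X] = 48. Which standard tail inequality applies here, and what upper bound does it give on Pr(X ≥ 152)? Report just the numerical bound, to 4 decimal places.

Only the mean of a non-negative variable is known, so Markov's inequality is the applicable tail bound.
Markov's inequality: for a non-negative random variable, Pr(X ≥ a) ≤ E[X]/a.
Here E[X] = 48 and a = 152, so the bound is 48/152 = 0.3158.

0.3158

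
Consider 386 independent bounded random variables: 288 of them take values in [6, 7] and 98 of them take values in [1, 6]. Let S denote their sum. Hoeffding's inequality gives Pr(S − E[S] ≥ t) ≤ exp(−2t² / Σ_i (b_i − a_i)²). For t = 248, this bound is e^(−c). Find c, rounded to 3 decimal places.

Σ(b_i − a_i)² = 288·1² + 98·5² = 2738.
c = 2t² / 2738 = 2·248² / 2738 = 44.9262.

44.926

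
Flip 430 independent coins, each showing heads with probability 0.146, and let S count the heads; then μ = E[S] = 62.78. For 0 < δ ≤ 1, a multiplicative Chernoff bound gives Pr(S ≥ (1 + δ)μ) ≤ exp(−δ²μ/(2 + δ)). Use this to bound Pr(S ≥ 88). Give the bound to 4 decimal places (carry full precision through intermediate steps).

0.0147

Write 88 = (1 + δ)μ, so δ = 88/62.78 − 1 = 0.4017203…
Then the exponent is δ²μ/(2 + δ) = (88 − μ)² / (μ·(2 + δ)) = 4.218387.
Bound = exp(−4.218387) = 0.01472.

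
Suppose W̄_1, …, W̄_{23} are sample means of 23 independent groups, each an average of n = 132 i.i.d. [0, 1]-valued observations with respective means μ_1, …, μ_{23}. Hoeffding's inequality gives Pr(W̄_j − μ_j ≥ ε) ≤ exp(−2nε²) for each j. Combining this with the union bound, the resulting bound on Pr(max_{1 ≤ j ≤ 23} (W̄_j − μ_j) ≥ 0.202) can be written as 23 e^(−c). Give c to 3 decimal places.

Union bound over the 23 events: Pr(max_{1 ≤ j ≤ 23} (W̄_j − μ_j) ≥ 0.202) ≤ 23·exp(−2nε²) = 23 exp(−2·132·0.202²).
So c = 2·132·0.202² = 10.7723.

10.772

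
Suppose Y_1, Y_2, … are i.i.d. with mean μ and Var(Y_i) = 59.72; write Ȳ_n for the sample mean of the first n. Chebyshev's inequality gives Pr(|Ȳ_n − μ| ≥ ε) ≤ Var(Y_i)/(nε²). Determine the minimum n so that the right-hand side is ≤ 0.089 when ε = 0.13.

39705

Require 59.72/(n·0.13²) ≤ 0.089, i.e. n ≥ 59.72/(0.089·0.13²) = 39704.807.
The smallest integer n is 39705.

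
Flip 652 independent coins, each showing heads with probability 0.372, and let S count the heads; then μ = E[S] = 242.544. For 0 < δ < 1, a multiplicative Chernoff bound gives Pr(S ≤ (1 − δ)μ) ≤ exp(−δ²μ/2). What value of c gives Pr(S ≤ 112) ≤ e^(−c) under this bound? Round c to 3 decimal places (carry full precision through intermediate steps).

Write 112 = (1 − δ)μ, so δ = 1 − 112/242.544 = 0.5382281…
Then the exponent is δ²μ/2 = (μ − 112)²/(2μ) = 35.131226.

35.131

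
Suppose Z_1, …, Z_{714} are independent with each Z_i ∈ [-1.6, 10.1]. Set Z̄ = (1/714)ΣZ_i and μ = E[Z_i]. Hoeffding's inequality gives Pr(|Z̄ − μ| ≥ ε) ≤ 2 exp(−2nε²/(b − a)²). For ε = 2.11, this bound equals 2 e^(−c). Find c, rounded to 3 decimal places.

46.443

c = 2nε²/(b − a)² = 2·714·2.11² / 11.7² = 46.4431.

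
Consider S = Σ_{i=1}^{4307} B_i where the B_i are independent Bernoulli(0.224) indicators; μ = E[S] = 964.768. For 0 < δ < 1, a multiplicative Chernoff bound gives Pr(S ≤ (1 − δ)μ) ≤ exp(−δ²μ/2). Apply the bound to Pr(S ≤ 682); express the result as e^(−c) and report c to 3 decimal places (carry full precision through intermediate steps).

Write 682 = (1 − δ)μ, so δ = 1 − 682/964.768 = 0.2930943…
Then the exponent is δ²μ/2 = (μ − 682)²/(2μ) = 41.438844.

41.439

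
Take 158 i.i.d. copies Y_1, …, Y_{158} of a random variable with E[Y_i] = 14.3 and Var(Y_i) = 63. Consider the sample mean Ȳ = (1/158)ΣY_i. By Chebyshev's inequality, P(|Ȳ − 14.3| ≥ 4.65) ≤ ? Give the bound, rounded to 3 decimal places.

0.018

Var(Ȳ) = Var(Y_i)/n = 63/158 = 0.39873.
Chebyshev: P(|Ȳ − 14.3| ≥ 4.65) ≤ Var(Ȳ)/(4.65)² = 63/(158·4.65²) = 0.0184.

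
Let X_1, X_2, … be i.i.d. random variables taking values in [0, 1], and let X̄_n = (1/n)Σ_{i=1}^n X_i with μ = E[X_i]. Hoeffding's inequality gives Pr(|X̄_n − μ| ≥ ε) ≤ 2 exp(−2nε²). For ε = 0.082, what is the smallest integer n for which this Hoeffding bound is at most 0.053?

270

Require 2·exp(−2nε²) ≤ 0.053, i.e. 2nε² ≥ ln(2/0.053) = 3.630611.
So n ≥ 3.630611 / (2·0.082²) = 269.974.
The smallest integer n is 270.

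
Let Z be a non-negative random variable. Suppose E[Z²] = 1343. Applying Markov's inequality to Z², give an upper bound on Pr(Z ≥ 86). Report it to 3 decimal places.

Since Z ≥ 0, the event {Z ≥ 86} is the same as {Z² ≥ 7396}.
Markov's inequality applied to Z² gives Pr(Z² ≥ 7396) ≤ E[Z²]/7396 = 1343/7396 = 0.1816.

0.182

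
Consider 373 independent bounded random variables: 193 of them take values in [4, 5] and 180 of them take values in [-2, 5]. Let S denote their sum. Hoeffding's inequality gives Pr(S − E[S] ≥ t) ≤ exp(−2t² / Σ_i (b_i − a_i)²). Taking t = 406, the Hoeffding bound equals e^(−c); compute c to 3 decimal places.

36.577

Σ(b_i − a_i)² = 193·1² + 180·7² = 9013.
c = 2t² / 9013 = 2·406² / 9013 = 36.5774.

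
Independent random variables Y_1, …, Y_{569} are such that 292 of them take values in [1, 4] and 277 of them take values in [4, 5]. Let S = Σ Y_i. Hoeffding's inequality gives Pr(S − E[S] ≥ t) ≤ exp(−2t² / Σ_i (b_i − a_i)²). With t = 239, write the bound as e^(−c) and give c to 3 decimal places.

Σ(b_i − a_i)² = 292·3² + 277·1² = 2905.
c = 2t² / 2905 = 2·239² / 2905 = 39.3260.

39.326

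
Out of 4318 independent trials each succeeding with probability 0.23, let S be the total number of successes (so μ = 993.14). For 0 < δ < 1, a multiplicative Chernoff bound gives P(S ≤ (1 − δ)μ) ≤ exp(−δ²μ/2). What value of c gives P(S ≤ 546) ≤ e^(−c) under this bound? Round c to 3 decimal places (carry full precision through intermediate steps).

Write 546 = (1 − δ)μ, so δ = 1 − 546/993.14 = 0.4502286…
Then the exponent is δ²μ/2 = (μ − 546)²/(2μ) = 100.657601.

100.658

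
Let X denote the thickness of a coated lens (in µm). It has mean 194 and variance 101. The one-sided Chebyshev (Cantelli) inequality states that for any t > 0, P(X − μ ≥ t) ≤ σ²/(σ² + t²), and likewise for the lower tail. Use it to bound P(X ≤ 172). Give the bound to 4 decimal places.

Here σ² = 101 and t = 22, so σ² + t² = 585.
Cantelli's bound: 101/585 = 0.1726.

0.1726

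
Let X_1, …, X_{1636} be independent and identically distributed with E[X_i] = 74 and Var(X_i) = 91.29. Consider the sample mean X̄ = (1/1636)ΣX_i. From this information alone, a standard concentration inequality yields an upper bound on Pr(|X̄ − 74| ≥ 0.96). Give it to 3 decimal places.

0.061

With mean and variance of each term known, Chebyshev's inequality bounds the deviation of the sum (or sample mean).
Var(X̄) = Var(X_i)/n = 91.29/1636 = 0.055801.
Chebyshev: Pr(|X̄ − 74| ≥ 0.96) ≤ Var(X̄)/(0.96)² = 91.29/(1636·0.96²) = 0.0605.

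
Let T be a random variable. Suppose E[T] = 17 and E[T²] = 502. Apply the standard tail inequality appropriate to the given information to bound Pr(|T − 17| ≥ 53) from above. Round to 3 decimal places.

0.076

The first two moments determine the variance, so Chebyshev's inequality is the sharpest standard bound available.
Var(T) = E[T²] − (E[T])² = 502 − 289 = 213.
Chebyshev's inequality: Pr(|T − μ| ≥ t) ≤ Var(T)/t² = 213/2809 = 0.0758.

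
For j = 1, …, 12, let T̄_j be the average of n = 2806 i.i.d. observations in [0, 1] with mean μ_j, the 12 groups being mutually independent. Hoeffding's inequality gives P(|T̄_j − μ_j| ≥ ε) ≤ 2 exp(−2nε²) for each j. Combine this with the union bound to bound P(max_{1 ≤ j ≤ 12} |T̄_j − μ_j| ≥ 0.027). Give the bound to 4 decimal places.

0.4013

Per-experiment Hoeffding bound: 2·exp(−2·2806·0.027²) = 2·exp(−4.09115) = 0.03344.
Union bound over 12 events: 12·0.03344 = 0.40128.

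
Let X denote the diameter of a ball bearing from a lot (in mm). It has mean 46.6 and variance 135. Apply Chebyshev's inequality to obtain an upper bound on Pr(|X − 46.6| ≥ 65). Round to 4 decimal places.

Chebyshev: Pr(|X − μ| ≥ t) ≤ Var(X)/t².
Bound = 135 / 4225 = 0.0320.

0.0320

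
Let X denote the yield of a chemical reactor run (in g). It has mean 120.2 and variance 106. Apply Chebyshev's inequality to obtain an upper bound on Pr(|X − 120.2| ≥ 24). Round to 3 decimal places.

Chebyshev: Pr(|X − μ| ≥ t) ≤ Var(X)/t².
Bound = 106 / 576 = 0.1840.

0.184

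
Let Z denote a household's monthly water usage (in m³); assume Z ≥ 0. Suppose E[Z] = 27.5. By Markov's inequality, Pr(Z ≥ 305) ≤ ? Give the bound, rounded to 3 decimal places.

Markov's inequality: for a non-negative random variable, Pr(Z ≥ a) ≤ E[Z]/a.
Here E[Z] = 27.5 and a = 305, so the bound is 27.5/305 = 0.0902.

0.090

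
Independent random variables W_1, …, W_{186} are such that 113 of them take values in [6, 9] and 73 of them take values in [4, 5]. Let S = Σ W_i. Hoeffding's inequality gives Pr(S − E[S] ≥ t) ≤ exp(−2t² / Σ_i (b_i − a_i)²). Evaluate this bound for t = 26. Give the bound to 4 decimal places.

Σ(b_i − a_i)² = 113·3² + 73·1² = 1090.
Exponent = 2·26² / 1090 = 1.24037.
Bound = exp(−1.24037) = 0.28928.

0.2893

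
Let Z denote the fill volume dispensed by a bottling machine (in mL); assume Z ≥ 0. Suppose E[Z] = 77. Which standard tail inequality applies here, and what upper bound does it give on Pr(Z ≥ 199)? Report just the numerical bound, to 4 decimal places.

0.3869

Only the mean of a non-negative variable is known, so Markov's inequality is the applicable tail bound.
Markov's inequality: for a non-negative random variable, Pr(Z ≥ a) ≤ E[Z]/a.
Here E[Z] = 77 and a = 199, so the bound is 77/199 = 0.3869.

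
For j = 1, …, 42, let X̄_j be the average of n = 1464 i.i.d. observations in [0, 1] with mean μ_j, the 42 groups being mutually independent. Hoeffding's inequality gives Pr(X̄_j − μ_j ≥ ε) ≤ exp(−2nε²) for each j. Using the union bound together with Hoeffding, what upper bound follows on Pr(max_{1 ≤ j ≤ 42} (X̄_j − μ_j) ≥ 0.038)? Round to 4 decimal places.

Per-experiment Hoeffding bound: exp(−2·1464·0.038²) = exp(−4.22803) = 0.014581.
Union bound over 42 events: 42·0.014581 = 0.61240.

0.6124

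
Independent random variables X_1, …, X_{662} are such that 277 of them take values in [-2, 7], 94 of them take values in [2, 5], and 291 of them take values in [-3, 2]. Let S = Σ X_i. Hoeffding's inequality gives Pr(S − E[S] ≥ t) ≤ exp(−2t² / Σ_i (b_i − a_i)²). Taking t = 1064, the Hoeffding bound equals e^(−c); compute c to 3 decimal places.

Σ(b_i − a_i)² = 277·9² + 94·3² + 291·5² = 30558.
c = 2t² / 30558 = 2·1064² / 30558 = 74.0949.

74.095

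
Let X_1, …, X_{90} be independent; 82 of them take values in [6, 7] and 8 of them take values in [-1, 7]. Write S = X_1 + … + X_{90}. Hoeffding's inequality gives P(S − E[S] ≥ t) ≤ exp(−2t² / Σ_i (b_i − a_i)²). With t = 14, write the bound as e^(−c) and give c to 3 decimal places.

Σ(b_i − a_i)² = 82·1² + 8·8² = 594.
c = 2t² / 594 = 2·14² / 594 = 0.6599.

0.660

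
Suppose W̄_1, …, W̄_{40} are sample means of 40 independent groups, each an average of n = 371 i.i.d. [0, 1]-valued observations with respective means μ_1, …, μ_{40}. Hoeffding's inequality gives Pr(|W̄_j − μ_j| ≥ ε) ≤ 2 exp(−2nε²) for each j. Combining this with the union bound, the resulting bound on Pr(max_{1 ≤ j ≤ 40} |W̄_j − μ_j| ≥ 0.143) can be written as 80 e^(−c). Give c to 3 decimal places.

15.173

Union bound over the 40 events: Pr(max_{1 ≤ j ≤ 40} |W̄_j − μ_j| ≥ 0.143) ≤ 40·2·exp(−2nε²) = 80 exp(−2·371·0.143²).
So c = 2·371·0.143² = 15.1732.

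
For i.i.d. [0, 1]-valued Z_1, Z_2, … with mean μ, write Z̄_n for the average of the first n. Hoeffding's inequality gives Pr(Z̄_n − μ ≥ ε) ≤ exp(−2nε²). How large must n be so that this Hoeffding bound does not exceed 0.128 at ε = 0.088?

Require exp(−2nε²) ≤ 0.128, i.e. 2nε² ≥ ln(1/0.128) = 2.055725.
So n ≥ 2.055725 / (2·0.088²) = 132.730.
The smallest integer n is 133.

133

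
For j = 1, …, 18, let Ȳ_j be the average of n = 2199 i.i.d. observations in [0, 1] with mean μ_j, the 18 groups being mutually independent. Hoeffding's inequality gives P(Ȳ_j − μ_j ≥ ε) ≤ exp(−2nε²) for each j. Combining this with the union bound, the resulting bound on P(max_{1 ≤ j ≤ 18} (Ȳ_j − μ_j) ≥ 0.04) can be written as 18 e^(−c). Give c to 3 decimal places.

7.037

Union bound over the 18 events: P(max_{1 ≤ j ≤ 18} (Ȳ_j − μ_j) ≥ 0.04) ≤ 18·exp(−2nε²) = 18 exp(−2·2199·0.04²).
So c = 2·2199·0.04² = 7.0368.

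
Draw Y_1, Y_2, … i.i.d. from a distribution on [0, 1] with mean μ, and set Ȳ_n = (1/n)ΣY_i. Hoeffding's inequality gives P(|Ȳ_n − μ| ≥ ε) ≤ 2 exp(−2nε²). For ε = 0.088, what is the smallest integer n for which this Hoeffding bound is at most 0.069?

Require 2·exp(−2nε²) ≤ 0.069, i.e. 2nε² ≥ ln(2/0.069) = 3.366796.
So n ≥ 3.366796 / (2·0.088²) = 217.381.
The smallest integer n is 218.

218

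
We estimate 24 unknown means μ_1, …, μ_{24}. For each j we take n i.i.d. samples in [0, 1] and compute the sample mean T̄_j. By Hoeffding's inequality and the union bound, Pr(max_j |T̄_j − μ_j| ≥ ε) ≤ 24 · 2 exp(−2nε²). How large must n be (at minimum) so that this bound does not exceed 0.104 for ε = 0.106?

Need 2·24·exp(−2nε²) ≤ 0.104, i.e. exp(−2nε²) ≤ 0.104/48.
So 2nε² ≥ ln(48/0.104) = 6.134565.
Hence n ≥ 6.134565/(2·0.106²) = 272.987.
The smallest integer n is 273.

273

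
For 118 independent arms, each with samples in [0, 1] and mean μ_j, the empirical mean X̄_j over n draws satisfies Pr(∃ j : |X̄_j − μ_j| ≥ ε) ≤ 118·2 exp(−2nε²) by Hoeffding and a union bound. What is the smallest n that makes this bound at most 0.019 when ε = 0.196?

Need 2·118·exp(−2nε²) ≤ 0.019, i.e. exp(−2nε²) ≤ 0.019/236.
So 2nε² ≥ ln(236/0.019) = 9.427148.
Hence n ≥ 9.427148/(2·0.196²) = 122.698.
The smallest integer n is 123.

123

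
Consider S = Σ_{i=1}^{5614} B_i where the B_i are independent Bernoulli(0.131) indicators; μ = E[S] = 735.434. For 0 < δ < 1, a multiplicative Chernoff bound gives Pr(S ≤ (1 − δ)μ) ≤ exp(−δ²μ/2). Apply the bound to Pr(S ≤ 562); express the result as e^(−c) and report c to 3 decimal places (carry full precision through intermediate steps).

20.450

Write 562 = (1 − δ)μ, so δ = 1 − 562/735.434 = 0.2358254…
Then the exponent is δ²μ/2 = (μ − 562)²/(2μ) = 20.450069.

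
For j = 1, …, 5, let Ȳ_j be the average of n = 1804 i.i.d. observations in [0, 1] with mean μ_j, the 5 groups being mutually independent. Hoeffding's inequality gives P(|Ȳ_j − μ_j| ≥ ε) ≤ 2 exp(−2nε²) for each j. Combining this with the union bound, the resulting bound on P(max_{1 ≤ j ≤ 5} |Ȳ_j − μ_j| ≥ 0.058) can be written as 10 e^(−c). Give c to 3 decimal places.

12.137

Union bound over the 5 events: P(max_{1 ≤ j ≤ 5} |Ȳ_j − μ_j| ≥ 0.058) ≤ 5·2·exp(−2nε²) = 10 exp(−2·1804·0.058²).
So c = 2·1804·0.058² = 12.1373.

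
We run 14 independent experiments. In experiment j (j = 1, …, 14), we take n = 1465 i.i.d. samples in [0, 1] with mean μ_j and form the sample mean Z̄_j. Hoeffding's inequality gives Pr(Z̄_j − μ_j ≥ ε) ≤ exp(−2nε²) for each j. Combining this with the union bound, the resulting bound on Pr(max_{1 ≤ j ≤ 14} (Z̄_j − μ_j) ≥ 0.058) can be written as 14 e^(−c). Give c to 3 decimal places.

Union bound over the 14 events: Pr(max_{1 ≤ j ≤ 14} (Z̄_j − μ_j) ≥ 0.058) ≤ 14·exp(−2nε²) = 14 exp(−2·1465·0.058²).
So c = 2·1465·0.058² = 9.8565.

9.857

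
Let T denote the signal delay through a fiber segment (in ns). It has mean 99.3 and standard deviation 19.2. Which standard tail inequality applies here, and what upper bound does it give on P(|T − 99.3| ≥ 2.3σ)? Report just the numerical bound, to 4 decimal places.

Mean and variance are known, so Chebyshev's inequality applies.
Chebyshev: P(|T − μ| ≥ t) ≤ Var(T)/t².
Var(T) = σ² = 19.2² = 368.64.
t = 2.3·19.2 = 44.16.
Bound = 368.64 / 1950.1056 = 0.1890.

0.1890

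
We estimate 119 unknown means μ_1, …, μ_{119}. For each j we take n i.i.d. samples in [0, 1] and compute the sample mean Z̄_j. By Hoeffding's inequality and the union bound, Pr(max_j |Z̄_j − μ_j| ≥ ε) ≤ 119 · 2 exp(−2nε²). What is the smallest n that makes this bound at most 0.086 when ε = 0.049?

1651

Need 2·119·exp(−2nε²) ≤ 0.086, i.e. exp(−2nε²) ≤ 0.086/238.
So 2nε² ≥ ln(238/0.086) = 7.925679.
Hence n ≥ 7.925679/(2·0.049²) = 1650.495.
The smallest integer n is 1651.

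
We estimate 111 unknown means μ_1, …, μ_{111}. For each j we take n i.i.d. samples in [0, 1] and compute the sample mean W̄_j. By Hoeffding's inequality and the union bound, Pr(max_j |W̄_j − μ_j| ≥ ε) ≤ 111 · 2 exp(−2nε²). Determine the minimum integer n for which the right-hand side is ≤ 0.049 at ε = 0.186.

122

Need 2·111·exp(−2nε²) ≤ 0.049, i.e. exp(−2nε²) ≤ 0.049/222.
So 2nε² ≥ ln(222/0.049) = 8.418612.
Hence n ≥ 8.418612/(2·0.186²) = 121.670.
The smallest integer n is 122.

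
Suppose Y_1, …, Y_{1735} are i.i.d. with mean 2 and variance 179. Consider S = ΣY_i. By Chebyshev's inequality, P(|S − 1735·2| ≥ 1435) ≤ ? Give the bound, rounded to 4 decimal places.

Var(S) = n·Var(Y_i) = 1735·179 = 310565.
Chebyshev: P(|S − 1735·2| ≥ 1435) ≤ Var(S)/1435² = 310565/2059225 = 0.1508.

0.1508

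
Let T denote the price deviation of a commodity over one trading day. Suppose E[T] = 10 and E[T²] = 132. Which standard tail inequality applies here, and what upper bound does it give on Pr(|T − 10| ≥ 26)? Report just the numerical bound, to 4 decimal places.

The first two moments determine the variance, so Chebyshev's inequality is the sharpest standard bound available.
Var(T) = E[T²] − (E[T])² = 132 − 100 = 32.
Chebyshev's inequality: Pr(|T − μ| ≥ t) ≤ Var(T)/t² = 32/676 = 0.0473.

0.0473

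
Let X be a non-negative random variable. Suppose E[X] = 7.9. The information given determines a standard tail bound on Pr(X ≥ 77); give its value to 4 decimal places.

0.1026

Only the mean of a non-negative variable is known, so Markov's inequality is the applicable tail bound.
Markov's inequality: for a non-negative random variable, Pr(X ≥ a) ≤ E[X]/a.
Here E[X] = 7.9 and a = 77, so the bound is 7.9/77 = 0.1026.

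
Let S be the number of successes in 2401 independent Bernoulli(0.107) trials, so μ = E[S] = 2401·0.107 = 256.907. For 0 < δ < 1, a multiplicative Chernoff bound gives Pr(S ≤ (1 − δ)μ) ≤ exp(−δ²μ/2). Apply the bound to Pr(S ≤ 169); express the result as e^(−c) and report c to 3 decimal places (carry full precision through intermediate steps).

Write 169 = (1 − δ)μ, so δ = 1 − 169/256.907 = 0.3421744…
Then the exponent is δ²μ/2 = (μ − 169)²/(2μ) = 15.039763.

15.040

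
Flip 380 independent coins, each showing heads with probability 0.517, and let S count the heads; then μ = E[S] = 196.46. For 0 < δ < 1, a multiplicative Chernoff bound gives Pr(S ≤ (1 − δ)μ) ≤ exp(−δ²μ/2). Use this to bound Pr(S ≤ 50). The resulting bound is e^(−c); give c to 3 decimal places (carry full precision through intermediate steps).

54.593

Write 50 = (1 − δ)μ, so δ = 1 − 50/196.46 = 0.7454953…
Then the exponent is δ²μ/2 = (μ − 50)²/(2μ) = 54.592618.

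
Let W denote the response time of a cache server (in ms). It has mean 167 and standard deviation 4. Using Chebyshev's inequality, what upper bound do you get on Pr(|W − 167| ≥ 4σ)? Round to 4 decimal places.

Chebyshev: Pr(|W − μ| ≥ t) ≤ Var(W)/t².
Var(W) = σ² = 4² = 16.
t = 4·4 = 16.
Bound = 16 / 256 = 0.0625.

0.0625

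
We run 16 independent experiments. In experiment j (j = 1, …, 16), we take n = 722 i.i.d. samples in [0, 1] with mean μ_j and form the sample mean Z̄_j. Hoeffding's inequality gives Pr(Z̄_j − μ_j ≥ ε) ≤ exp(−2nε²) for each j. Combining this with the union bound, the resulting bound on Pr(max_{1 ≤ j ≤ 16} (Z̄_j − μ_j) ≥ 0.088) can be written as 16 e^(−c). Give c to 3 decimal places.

11.182

Union bound over the 16 events: Pr(max_{1 ≤ j ≤ 16} (Z̄_j − μ_j) ≥ 0.088) ≤ 16·exp(−2nε²) = 16 exp(−2·722·0.088²).
So c = 2·722·0.088² = 11.1823.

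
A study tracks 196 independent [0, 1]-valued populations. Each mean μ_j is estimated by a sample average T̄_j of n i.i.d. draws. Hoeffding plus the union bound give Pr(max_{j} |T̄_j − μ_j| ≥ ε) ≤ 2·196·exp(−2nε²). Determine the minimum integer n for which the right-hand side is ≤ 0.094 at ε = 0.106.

371

Need 2·196·exp(−2nε²) ≤ 0.094, i.e. exp(−2nε²) ≤ 0.094/392.
So 2nε² ≥ ln(392/0.094) = 8.335722.
Hence n ≥ 8.335722/(2·0.106²) = 370.938.
The smallest integer n is 371.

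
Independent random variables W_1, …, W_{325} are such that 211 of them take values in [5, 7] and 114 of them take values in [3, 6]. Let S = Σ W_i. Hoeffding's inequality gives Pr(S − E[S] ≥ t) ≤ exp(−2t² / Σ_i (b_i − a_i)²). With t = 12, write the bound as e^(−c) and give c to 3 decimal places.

Σ(b_i − a_i)² = 211·2² + 114·3² = 1870.
c = 2t² / 1870 = 2·12² / 1870 = 0.1540.

0.154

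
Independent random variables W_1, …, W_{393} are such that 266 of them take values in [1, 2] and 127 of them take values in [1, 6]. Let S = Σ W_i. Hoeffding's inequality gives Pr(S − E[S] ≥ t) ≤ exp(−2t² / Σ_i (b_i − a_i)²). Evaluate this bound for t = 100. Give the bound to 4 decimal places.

0.0030

Σ(b_i − a_i)² = 266·1² + 127·5² = 3441.
Exponent = 2·100² / 3441 = 5.81226.
Bound = exp(−5.81226) = 0.00299.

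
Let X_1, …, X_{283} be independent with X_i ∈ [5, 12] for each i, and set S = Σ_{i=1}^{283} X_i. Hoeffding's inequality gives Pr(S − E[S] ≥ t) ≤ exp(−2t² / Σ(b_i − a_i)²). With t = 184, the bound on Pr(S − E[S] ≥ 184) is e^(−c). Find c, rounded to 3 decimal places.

Σ(b_i − a_i)² = 283·(7)² = 13867.
c = 2t²/13867 = 2·184²/13867 = 4.8830.

4.883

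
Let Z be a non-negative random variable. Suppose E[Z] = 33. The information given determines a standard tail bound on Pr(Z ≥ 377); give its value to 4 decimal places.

0.0875

Only the mean of a non-negative variable is known, so Markov's inequality is the applicable tail bound.
Markov's inequality: for a non-negative random variable, Pr(Z ≥ a) ≤ E[Z]/a.
Here E[Z] = 33 and a = 377, so the bound is 33/377 = 0.0875.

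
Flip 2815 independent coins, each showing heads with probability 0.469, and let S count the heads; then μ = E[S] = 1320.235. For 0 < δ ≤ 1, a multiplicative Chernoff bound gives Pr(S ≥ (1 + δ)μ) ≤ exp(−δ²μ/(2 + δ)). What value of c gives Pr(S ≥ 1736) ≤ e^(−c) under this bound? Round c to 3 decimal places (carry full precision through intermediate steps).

Write 1736 = (1 + δ)μ, so δ = 1736/1320.235 − 1 = 0.3149174…
Then the exponent is δ²μ/(2 + δ) = (1736 − μ)² / (μ·(2 + δ)) = 56.559962.

56.560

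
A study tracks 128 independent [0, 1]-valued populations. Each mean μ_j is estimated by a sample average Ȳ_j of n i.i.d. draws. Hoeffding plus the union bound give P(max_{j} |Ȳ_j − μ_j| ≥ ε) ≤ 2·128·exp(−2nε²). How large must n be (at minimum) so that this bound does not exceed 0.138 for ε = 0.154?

Need 2·128·exp(−2nε²) ≤ 0.138, i.e. exp(−2nε²) ≤ 0.138/256.
So 2nε² ≥ ln(256/0.138) = 7.525679.
Hence n ≥ 7.525679/(2·0.154²) = 158.662.
The smallest integer n is 159.

159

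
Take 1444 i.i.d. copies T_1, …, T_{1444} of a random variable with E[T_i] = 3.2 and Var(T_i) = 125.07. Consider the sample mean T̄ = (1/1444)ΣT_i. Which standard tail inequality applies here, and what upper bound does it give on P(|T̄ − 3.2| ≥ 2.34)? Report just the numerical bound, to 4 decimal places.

0.0158

With mean and variance of each term known, Chebyshev's inequality bounds the deviation of the sum (or sample mean).
Var(T̄) = Var(T_i)/n = 125.07/1444 = 0.086614.
Chebyshev: P(|T̄ − 3.2| ≥ 2.34) ≤ Var(T̄)/(2.34)² = 125.07/(1444·2.34²) = 0.0158.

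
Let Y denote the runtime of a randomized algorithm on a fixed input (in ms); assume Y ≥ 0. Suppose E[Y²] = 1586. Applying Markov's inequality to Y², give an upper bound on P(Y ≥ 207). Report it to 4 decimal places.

Since Y ≥ 0, the event {Y ≥ 207} is the same as {Y² ≥ 42849}.
Markov's inequality applied to Y² gives P(Y² ≥ 42849) ≤ E[Y²]/42849 = 1586/42849 = 0.0370.

0.0370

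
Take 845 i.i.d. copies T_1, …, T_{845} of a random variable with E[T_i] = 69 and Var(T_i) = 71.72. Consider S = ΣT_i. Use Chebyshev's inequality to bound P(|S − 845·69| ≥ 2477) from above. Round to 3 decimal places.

Var(S) = n·Var(T_i) = 845·71.72 = 60603.4.
Chebyshev: P(|S − 845·69| ≥ 2477) ≤ Var(S)/2477² = 60603.4/6135529 = 0.0099.

0.010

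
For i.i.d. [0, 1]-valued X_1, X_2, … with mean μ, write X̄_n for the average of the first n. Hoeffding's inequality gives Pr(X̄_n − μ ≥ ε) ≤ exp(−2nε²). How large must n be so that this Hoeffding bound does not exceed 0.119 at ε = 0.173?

36

Require exp(−2nε²) ≤ 0.119, i.e. 2nε² ≥ ln(1/0.119) = 2.128632.
So n ≥ 2.128632 / (2·0.173²) = 35.561.
The smallest integer n is 36.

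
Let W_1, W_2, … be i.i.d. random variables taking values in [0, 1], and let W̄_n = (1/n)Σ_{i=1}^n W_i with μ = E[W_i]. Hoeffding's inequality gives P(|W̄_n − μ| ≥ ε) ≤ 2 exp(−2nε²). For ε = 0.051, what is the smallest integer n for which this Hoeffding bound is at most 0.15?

Require 2·exp(−2nε²) ≤ 0.15, i.e. 2nε² ≥ ln(2/0.15) = 2.590267.
So n ≥ 2.590267 / (2·0.051²) = 497.937.
The smallest integer n is 498.

498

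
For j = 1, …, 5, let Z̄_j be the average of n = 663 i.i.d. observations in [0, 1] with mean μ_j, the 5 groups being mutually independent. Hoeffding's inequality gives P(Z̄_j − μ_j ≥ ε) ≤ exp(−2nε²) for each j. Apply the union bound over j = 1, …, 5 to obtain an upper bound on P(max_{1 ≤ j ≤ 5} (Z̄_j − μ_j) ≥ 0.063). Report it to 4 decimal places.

0.0259

Per-experiment Hoeffding bound: exp(−2·663·0.063²) = exp(−5.26289) = 0.0051803.
Union bound over 5 events: 5·0.0051803 = 0.02590.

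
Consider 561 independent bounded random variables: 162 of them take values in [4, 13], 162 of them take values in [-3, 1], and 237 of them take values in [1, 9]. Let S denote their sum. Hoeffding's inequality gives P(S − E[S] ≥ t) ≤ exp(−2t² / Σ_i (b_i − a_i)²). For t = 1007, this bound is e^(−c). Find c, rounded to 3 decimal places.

65.672

Σ(b_i − a_i)² = 162·9² + 162·4² + 237·8² = 30882.
c = 2t² / 30882 = 2·1007² / 30882 = 65.6725.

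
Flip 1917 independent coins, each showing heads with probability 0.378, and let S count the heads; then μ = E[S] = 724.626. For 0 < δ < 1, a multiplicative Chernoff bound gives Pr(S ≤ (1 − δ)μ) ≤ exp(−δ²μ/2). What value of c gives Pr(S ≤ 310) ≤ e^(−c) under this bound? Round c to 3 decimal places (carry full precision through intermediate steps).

Write 310 = (1 − δ)μ, so δ = 1 − 310/724.626 = 0.5721931…
Then the exponent is δ²μ/2 = (μ − 310)²/(2μ) = 118.623069.

118.623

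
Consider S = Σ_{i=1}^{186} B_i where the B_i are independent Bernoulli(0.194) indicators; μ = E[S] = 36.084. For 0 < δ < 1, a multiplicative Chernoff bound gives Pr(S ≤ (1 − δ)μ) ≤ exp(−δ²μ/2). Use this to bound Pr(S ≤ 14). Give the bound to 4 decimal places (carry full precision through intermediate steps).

Write 14 = (1 − δ)μ, so δ = 1 − 14/36.084 = 0.6120164…
Then the exponent is δ²μ/2 = (μ − 14)²/(2μ) = 6.757885.
Bound = exp(−6.757885) = 0.00116.

0.0012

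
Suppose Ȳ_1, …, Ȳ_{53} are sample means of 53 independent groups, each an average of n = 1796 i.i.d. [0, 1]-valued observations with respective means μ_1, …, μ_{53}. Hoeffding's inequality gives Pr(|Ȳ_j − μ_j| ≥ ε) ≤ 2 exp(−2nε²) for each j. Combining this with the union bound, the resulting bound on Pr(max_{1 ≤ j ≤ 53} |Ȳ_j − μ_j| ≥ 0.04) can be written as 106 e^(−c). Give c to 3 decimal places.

5.747

Union bound over the 53 events: Pr(max_{1 ≤ j ≤ 53} |Ȳ_j − μ_j| ≥ 0.04) ≤ 53·2·exp(−2nε²) = 106 exp(−2·1796·0.04²).
So c = 2·1796·0.04² = 5.7472.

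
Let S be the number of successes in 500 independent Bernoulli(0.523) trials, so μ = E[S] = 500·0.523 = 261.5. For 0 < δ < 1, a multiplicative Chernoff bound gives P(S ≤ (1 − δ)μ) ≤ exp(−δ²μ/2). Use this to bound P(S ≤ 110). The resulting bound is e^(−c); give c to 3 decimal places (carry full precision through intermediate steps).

Write 110 = (1 − δ)μ, so δ = 1 − 110/261.5 = 0.5793499…
Then the exponent is δ²μ/2 = (μ − 110)²/(2μ) = 43.885755.

43.886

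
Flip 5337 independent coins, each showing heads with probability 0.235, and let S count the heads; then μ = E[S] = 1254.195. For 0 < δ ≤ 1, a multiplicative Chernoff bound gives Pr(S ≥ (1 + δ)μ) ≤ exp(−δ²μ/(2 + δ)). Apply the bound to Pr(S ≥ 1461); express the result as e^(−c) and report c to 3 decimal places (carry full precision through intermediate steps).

15.751

Write 1461 = (1 + δ)μ, so δ = 1461/1254.195 − 1 = 0.1648906…
Then the exponent is δ²μ/(2 + δ) = (1461 − μ)² / (μ·(2 + δ)) = 15.751468.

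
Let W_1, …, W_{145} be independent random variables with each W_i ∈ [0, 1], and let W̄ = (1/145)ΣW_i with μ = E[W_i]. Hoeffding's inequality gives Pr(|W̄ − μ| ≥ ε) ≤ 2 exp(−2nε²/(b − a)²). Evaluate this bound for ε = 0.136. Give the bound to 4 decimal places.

0.0094

Exponent: 2nε²/(b − a)² = 2·145·0.136² / 1² = 5.36384.
Bound = 2·exp(−5.36384) = 0.00937.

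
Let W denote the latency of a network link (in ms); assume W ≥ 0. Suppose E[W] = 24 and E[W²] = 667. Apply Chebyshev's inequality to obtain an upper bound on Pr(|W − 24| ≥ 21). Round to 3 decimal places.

Var(W) = E[W²] − (E[W])² = 667 − 576 = 91.
Chebyshev's inequality: Pr(|W − μ| ≥ t) ≤ Var(W)/t² = 91/441 = 0.2063.

0.206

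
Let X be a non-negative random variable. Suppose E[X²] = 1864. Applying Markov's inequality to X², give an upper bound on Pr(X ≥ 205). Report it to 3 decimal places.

0.044

Since X ≥ 0, the event {X ≥ 205} is the same as {X² ≥ 42025}.
Markov's inequality applied to X² gives Pr(X² ≥ 42025) ≤ E[X²]/42025 = 1864/42025 = 0.0444.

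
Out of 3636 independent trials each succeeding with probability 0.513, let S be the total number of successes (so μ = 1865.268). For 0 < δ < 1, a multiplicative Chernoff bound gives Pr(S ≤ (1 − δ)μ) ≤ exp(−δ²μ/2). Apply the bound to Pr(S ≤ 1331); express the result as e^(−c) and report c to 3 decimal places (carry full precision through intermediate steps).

76.515

Write 1331 = (1 − δ)μ, so δ = 1 − 1331/1865.268 = 0.2864296…
Then the exponent is δ²μ/2 = (μ − 1331)²/(2μ) = 76.515089.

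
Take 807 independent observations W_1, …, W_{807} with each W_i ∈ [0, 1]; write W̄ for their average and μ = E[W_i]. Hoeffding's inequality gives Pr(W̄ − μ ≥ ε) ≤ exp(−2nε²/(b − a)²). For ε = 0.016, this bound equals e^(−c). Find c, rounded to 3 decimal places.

c = 2nε²/(b − a)² = 2·807·0.016² / 1² = 0.4132.

0.413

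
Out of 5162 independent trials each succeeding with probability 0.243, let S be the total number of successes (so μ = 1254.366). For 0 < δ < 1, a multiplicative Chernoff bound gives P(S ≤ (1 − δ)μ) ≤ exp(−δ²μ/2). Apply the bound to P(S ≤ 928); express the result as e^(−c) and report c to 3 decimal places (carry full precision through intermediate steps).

42.458

Write 928 = (1 − δ)μ, so δ = 1 − 928/1254.366 = 0.260184…
Then the exponent is δ²μ/2 = (μ − 928)²/(2μ) = 42.457610.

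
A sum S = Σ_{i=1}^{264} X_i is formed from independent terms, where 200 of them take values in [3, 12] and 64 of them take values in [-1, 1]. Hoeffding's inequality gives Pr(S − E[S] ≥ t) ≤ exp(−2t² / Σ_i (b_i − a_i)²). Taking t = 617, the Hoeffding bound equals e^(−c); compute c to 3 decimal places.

46.268

Σ(b_i − a_i)² = 200·9² + 64·2² = 16456.
c = 2t² / 16456 = 2·617² / 16456 = 46.2675.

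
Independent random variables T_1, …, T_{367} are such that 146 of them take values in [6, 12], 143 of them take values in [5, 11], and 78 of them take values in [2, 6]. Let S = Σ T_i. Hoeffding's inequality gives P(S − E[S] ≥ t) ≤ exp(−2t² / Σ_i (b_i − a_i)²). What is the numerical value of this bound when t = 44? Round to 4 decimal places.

0.7173

Σ(b_i − a_i)² = 146·6² + 143·6² + 78·4² = 11652.
Exponent = 2·44² / 11652 = 0.33230.
Bound = exp(−0.33230) = 0.71727.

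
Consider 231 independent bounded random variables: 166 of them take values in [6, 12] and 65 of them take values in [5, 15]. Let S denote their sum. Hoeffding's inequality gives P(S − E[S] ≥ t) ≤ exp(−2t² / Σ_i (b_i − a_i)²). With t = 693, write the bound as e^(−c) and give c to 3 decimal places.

76.988

Σ(b_i − a_i)² = 166·6² + 65·10² = 12476.
c = 2t² / 12476 = 2·693² / 12476 = 76.9877.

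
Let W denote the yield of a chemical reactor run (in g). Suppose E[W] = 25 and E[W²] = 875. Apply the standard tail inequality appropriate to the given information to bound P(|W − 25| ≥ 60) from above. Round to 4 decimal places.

0.0694

The first two moments determine the variance, so Chebyshev's inequality is the sharpest standard bound available.
Var(W) = E[W²] − (E[W])² = 875 − 625 = 250.
Chebyshev's inequality: P(|W − μ| ≥ t) ≤ Var(W)/t² = 250/3600 = 0.0694.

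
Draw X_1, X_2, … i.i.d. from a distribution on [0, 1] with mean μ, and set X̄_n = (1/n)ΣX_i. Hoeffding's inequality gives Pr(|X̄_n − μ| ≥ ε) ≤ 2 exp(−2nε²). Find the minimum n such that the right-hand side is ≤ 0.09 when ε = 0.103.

Require 2·exp(−2nε²) ≤ 0.09, i.e. 2nε² ≥ ln(2/0.09) = 3.101093.
So n ≥ 3.101093 / (2·0.103²) = 146.154.
The smallest integer n is 147.

147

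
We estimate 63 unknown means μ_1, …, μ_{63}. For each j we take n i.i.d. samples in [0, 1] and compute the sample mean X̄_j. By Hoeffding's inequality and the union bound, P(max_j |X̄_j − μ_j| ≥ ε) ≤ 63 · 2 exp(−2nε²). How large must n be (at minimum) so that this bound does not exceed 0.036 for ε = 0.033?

Need 2·63·exp(−2nε²) ≤ 0.036, i.e. exp(−2nε²) ≤ 0.036/126.
So 2nε² ≥ ln(126/0.036) = 8.160518.
Hence n ≥ 8.160518/(2·0.033²) = 3746.794.
The smallest integer n is 3747.

3747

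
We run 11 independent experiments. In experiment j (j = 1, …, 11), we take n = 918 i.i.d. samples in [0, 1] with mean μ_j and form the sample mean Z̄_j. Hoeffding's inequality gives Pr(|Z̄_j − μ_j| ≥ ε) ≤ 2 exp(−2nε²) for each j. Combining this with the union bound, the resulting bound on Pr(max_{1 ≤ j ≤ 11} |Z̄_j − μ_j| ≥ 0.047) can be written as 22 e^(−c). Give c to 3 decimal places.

Union bound over the 11 events: Pr(max_{1 ≤ j ≤ 11} |Z̄_j − μ_j| ≥ 0.047) ≤ 11·2·exp(−2nε²) = 22 exp(−2·918·0.047²).
So c = 2·918·0.047² = 4.0557.

4.056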